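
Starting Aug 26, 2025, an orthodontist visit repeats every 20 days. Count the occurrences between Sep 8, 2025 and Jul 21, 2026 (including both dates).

16

Occurrences land 20·i days after Aug 26, 2025 for i = 0, 1, 2, …
Sep 8, 2025 is 13 days after the start; 13 ÷ 20 = 0 remainder 13; since the remainder is 13, round up to i = 1. First occurrence in the window: #2 on Sep 15, 2025 (1×20 = 20 days in).
Jul 21, 2026 is 329 days after the start; 329 ÷ 20 = 16 remainder 9. Last occurrence in the window: #17 on Jul 12, 2026.
Occurrences #2 through #17: 16 in total.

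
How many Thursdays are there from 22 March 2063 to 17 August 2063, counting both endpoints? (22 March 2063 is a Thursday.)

22

22 March 2063 is a Thursday; the first Thursday on or after it is 22 March 2063.
From 22 March 2063 to 17 August 2063: 9 + 30 + 31 + 30 + 31 + 17 = 148 days (rest of March, April, May, June, July, August).
148 ÷ 7 = 21 full weeks with remainder 1, so 21 more Thursdays after the first → 22.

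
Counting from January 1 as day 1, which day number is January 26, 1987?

Plus 26 days into January → day 26.

26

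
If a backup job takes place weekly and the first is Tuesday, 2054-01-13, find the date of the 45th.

2054-11-17

The 45th occurrence is 44 intervals after the first: 44 × 7 = 308 days after 2054-01-13.
January has 31 days — 18 days to the end of January leaves 290.
February has 28 days (262 left).
March has 31 days (231 left).
April has 30 days (201 left).
May has 31 days (170 left).
June has 30 days (140 left).
July has 31 days (109 left).
August has 31 days (78 left).
September has 30 days (48 left).
October has 31 days (17 left).
17 days into November → 2054-11-17.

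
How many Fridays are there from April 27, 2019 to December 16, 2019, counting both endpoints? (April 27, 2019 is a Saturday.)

33

April 27, 2019 is a Saturday; the first Friday on or after it is May 3, 2019 (6 days later).
From May 3, 2019 to December 16, 2019: 28 + 30 + 31 + 31 + 30 + 31 + 30 + 16 = 227 days (rest of May, June, July, August, September, October, November, December).
227 ÷ 7 = 32 full weeks with remainder 3, so 32 more Fridays after the first → 33.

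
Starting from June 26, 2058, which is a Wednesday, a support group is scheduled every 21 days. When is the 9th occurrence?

December 11, 2058

The 9th occurrence is 8 intervals after the first: 8 × 21 = 168 days after June 26, 2058.
June has 30 days — 4 days to the end of June leaves 164.
July has 31 days (133 left).
August has 31 days (102 left).
September has 30 days (72 left).
October has 31 days (41 left).
November has 30 days (11 left).
11 days into December → December 11, 2058.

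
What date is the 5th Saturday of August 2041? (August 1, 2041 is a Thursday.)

August 2041 begins on a Thursday, so the first Saturday is August 3 (2 days later).
The 5th Saturday is 4 weeks later: 3 + 28 = 31.

2041-08-31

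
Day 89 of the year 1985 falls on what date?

Jan has 31 days (89 − 31 = 58 remain).
Feb has 28 days (58 − 28 = 30 remain).
30 into Mar → Mar 30.

Mar 30, 1985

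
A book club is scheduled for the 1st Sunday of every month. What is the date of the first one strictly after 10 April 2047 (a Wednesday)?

April 2047 starts on a Monday, so its 1st Sunday is 7 April 2047 (6 days in).
That is not after 10 April 2047, so look at May 2047.
May 2047 starts on a Wednesday, so its 1st Sunday is 5 May 2047 (4 days in).

5 May 2047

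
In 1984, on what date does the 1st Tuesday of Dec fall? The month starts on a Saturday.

Dec 1984 begins on a Saturday, so the first Tuesday is Dec 4 (3 days later).

Dec 4, 1984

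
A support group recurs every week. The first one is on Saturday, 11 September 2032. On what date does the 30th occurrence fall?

2 April 2033

The 30th occurrence is 29 intervals after the first: 29 × 7 = 203 days after 11 September 2032.
September has 30 days — 19 days to the end of September leaves 184.
October has 31 days (153 left).
November has 30 days (123 left).
December has 31 days (92 left).
January has 31 days (61 left).
February has 28 days (33 left).
March has 31 days (2 left).
2 days into April → 2 April 2033.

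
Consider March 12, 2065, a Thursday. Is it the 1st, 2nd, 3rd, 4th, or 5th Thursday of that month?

Day 12 falls in week ⌈12/7⌉ of the month.
Days 1–7 hold the 1st Thursday, 8–14 the 2nd, 15–21 the 3rd, 22–28 the 4th, 29–31 the 5th.
12 is in the range for the 2nd.

2nd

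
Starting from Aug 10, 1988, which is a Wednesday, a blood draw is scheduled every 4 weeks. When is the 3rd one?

The 3rd occurrence is 2 intervals after the first: 2 × 28 = 56 days after Aug 10, 1988.
Aug has 31 days — 21 days to the end of Aug leaves 35.
Sep has 30 days (5 left).
5 days into Oct → Oct 5, 1988.

Oct 5, 1988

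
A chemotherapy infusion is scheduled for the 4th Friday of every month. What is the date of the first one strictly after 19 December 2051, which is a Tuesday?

December 2051 starts on a Friday; its first Friday is the 1st, so the 4th Friday is the 22nd — 22 December 2051.
22 December 2051 is after 19 December 2051, so that is the next one.

22 December 2051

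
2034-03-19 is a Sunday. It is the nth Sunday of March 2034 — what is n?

Day 19 falls in week ⌈19/7⌉ of the month.
Days 1–7 hold the 1st Sunday, 8–14 the 2nd, 15–21 the 3rd, 22–28 the 4th, 29–31 the 5th.
19 is in the range for the 3rd.

3rd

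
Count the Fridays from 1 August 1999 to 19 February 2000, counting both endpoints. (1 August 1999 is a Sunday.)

29

1 August 1999 is a Sunday; the first Friday on or after it is 6 August 1999 (5 days later).
From 6 August 1999 to 19 February 2000: 25 + 30 + 31 + 30 + 31 + 31 + 19 = 197 days (rest of August, September, October, November, December, January, February).
197 ÷ 7 = 28 full weeks with remainder 1, so 28 more Fridays after the first → 29.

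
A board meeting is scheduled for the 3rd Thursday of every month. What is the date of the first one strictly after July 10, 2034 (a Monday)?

July 20, 2034

July 2034 starts on a Saturday; its first Thursday is the 6th, so the 3rd Thursday is the 20th — July 20, 2034.
July 20, 2034 is after July 10, 2034, so that is the next one.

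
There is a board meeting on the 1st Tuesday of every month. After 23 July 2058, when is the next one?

6 August 2058

July 2058 starts on a Monday, so its 1st Tuesday is 2 July 2058 (1 day in).
That is not after 23 July 2058, so look at August 2058.
August 2058 starts on a Thursday, so its 1st Tuesday is 6 August 2058 (5 days in).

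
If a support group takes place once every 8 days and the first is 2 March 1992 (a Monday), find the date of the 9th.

The 9th occurrence is 8 intervals after the first: 8 × 8 = 64 days after 2 March 1992.
March has 31 days — 29 days to the end of March leaves 35.
April has 30 days (5 left).
5 days into May → 5 May 1992.

5 May 1992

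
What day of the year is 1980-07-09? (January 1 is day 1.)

191

Days in months before July: 31 + 29 + 31 + 30 + 31 + 30 = 182.
Plus 9 days into July → day 191.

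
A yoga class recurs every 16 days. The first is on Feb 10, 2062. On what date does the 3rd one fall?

Mar 14, 2062

The 3rd occurrence is 2 intervals after the first: 2 × 16 = 32 days after Feb 10, 2062.
Feb has 28 days — 18 days to the end of Feb leaves 14.
14 days into Mar → Mar 14, 2062.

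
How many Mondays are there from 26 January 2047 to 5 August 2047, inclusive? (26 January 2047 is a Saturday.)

26 January 2047 is a Saturday; the first Monday on or after it is 28 January 2047 (2 days later).
From 28 January 2047 to 5 August 2047: 3 + 28 + 31 + 30 + 31 + 30 + 31 + 5 = 189 days (rest of January, February, March, April, May, June, July, August).
189 ÷ 7 = 27 full weeks with remainder 0, so 27 more Mondays after the first → 28.

28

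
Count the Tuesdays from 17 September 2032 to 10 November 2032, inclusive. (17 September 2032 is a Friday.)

17 September 2032 is a Friday; the first Tuesday on or after it is 21 September 2032 (4 days later).
From 21 September 2032 to 10 November 2032: 9 + 31 + 10 = 50 days (rest of September, October, November).
50 ÷ 7 = 7 full weeks with remainder 1, so 7 more Tuesdays after the first → 8.

8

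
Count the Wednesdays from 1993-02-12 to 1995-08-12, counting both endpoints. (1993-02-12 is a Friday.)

1993-02-12 is a Friday; the first Wednesday on or after it is 1993-02-17 (5 days later).
From 1993-02-17 to 1995-08-12: 317 + 365 + 224 = 906 days (rest of 1993, 1994, to 1995-08-12 in 1995).
906 ÷ 7 = 129 full weeks with remainder 3, so 129 more Wednesdays after the first → 130.

130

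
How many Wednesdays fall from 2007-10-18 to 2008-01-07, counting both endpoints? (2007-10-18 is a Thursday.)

11

2007-10-18 is a Thursday; the first Wednesday on or after it is 2007-10-24 (6 days later).
From 2007-10-24 to 2008-01-07: 7 + 30 + 31 + 7 = 75 days (rest of October, November, December, January).
75 ÷ 7 = 10 full weeks with remainder 5, so 10 more Wednesdays after the first → 11.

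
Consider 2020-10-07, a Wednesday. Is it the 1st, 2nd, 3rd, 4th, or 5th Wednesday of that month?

Day 7 falls in week ⌈7/7⌉ of the month.
Days 1–7 hold the 1st Wednesday, 8–14 the 2nd, 15–21 the 3rd, 22–28 the 4th, 29–31 the 5th.
7 is in the range for the 1st.

1st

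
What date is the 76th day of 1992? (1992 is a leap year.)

January has 31 days (76 − 31 = 45 remain).
February has 29 days (45 − 29 = 16 remain).
16 into March → March 16.

16 March 1992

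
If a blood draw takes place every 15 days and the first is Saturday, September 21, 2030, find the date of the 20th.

The 20th occurrence is 19 intervals after the first: 19 × 15 = 285 days after September 21, 2030.
September has 30 days — 9 days to the end of September leaves 276.
October has 31 days (245 left).
November has 30 days (215 left).
December has 31 days (184 left).
January has 31 days (153 left).
February has 28 days (125 left).
March has 31 days (94 left).
April has 30 days (64 left).
May has 31 days (33 left).
June has 30 days (3 left).
3 days into July → July 3, 2031.

July 3, 2031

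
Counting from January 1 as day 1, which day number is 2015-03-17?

Days in months before March: 31 + 28 = 59.
Plus 17 days into March → day 76.

76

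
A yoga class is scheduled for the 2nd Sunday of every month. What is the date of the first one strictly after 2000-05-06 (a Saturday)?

2000-05-14

May 2000 starts on a Monday; its first Sunday is the 7th, so the 2nd Sunday is the 14th — 2000-05-14.
2000-05-14 is after 2000-05-06, so that is the next one.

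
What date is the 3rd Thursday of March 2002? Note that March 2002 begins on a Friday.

March 2002 begins on a Friday, so the first Thursday is March 7 (6 days later).
The 3rd Thursday is 2 weeks later: 7 + 14 = 21.

March 21, 2002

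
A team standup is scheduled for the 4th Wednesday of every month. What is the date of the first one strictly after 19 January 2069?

23 January 2069

January 2069 starts on a Tuesday; its first Wednesday is the 2nd, so the 4th Wednesday is the 23rd — 23 January 2069.
23 January 2069 is after 19 January 2069, so that is the next one.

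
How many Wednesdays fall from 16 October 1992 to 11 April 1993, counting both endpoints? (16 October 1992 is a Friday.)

16 October 1992 is a Friday; the first Wednesday on or after it is 21 October 1992 (5 days later).
From 21 October 1992 to 11 April 1993: 10 + 30 + 31 + 31 + 28 + 31 + 11 = 172 days (rest of October, November, December, January, February, March, April).
172 ÷ 7 = 24 full weeks with remainder 4, so 24 more Wednesdays after the first → 25.

25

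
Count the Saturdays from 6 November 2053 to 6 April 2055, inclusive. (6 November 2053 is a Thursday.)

6 November 2053 is a Thursday; the first Saturday on or after it is 8 November 2053 (2 days later).
From 8 November 2053 to 6 April 2055: 53 + 365 + 96 = 514 days (rest of 2053, 2054, to 6 April 2055 in 2055).
514 ÷ 7 = 73 full weeks with remainder 3, so 73 more Saturdays after the first → 74.

74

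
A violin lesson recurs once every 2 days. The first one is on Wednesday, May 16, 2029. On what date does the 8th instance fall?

The 8th occurrence is 7 intervals after the first: 7 × 2 = 14 days after May 16, 2029.
14 days later is May 30, 2029.

May 30, 2029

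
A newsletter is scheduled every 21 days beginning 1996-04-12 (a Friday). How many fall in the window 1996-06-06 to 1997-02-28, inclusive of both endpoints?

Occurrences land 21·i days after 1996-04-12 for i = 0, 1, 2, …
1996-06-06 is 55 days after the start; 55 ÷ 21 = 2 remainder 13; since the remainder is 13, round up to i = 3. First occurrence in the window: #4 on 1996-06-14 (3×21 = 63 days in).
1997-02-28 is 322 days after the start; 322 ÷ 21 = 15 remainder 7. Last occurrence in the window: #16 on 1997-02-21.
Occurrences #4 through #16: 13 in total.

13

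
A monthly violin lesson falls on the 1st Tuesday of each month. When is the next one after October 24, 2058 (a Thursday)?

November 5, 2058

October 2058 starts on a Tuesday, so its 1st Tuesday is October 1, 2058.
That is not after October 24, 2058, so look at November 2058.
November 2058 starts on a Friday, so its 1st Tuesday is November 5, 2058 (4 days in).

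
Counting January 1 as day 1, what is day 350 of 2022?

January has 31 days (350 − 31 = 319 remain).
February has 28 days (319 − 28 = 291 remain).
March has 31 days (291 − 31 = 260 remain).
April has 30 days (260 − 30 = 230 remain).
May has 31 days (230 − 31 = 199 remain).
June has 30 days (199 − 30 = 169 remain).
July has 31 days (169 − 31 = 138 remain).
August has 31 days (138 − 31 = 107 remain).
September has 30 days (107 − 30 = 77 remain).
October has 31 days (77 − 31 = 46 remain).
November has 30 days (46 − 30 = 16 remain).
16 into December → December 16.

December 16, 2022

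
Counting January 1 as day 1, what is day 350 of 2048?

December 15, 2048

January has 31 days (350 − 31 = 319 remain).
February has 29 days (319 − 29 = 290 remain).
March has 31 days (290 − 31 = 259 remain).
April has 30 days (259 − 30 = 229 remain).
May has 31 days (229 − 31 = 198 remain).
June has 30 days (198 − 30 = 168 remain).
July has 31 days (168 − 31 = 137 remain).
August has 31 days (137 − 31 = 106 remain).
September has 30 days (106 − 30 = 76 remain).
October has 31 days (76 − 31 = 45 remain).
November has 30 days (45 − 30 = 15 remain).
15 into December → December 15.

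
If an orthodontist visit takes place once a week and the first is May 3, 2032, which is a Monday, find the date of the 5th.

The 5th occurrence is 4 intervals after the first: 4 × 7 = 28 days after May 3, 2032.
28 days later is May 31, 2032.

May 31, 2032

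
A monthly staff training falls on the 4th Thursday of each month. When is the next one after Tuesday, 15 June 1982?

June 1982 starts on a Tuesday; its first Thursday is the 3rd, so the 4th Thursday is the 24th — 24 June 1982.
24 June 1982 is after 15 June 1982, so that is the next one.

24 June 1982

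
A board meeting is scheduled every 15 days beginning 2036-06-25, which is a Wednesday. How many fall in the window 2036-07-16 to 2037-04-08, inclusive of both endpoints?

18

Occurrences land 15·i days after 2036-06-25 for i = 0, 1, 2, …
2036-07-16 is 21 days after the start; 21 ÷ 15 = 1 remainder 6; since the remainder is 6, round up to i = 2. First occurrence in the window: #3 on 2036-07-25 (2×15 = 30 days in).
2037-04-08 is 287 days after the start; 287 ÷ 15 = 19 remainder 2. Last occurrence in the window: #20 on 2037-04-06.
Occurrences #3 through #20: 18 in total.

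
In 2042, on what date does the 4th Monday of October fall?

October 2042 begins on a Wednesday, so the first Monday is October 6 (5 days later).
The 4th Monday is 3 weeks later: 6 + 21 = 27.

27 October 2042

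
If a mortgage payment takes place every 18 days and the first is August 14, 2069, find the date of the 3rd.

The 3rd occurrence is 2 intervals after the first: 2 × 18 = 36 days after August 14, 2069.
August has 31 days — 17 days to the end of August leaves 19.
19 days into September → September 19, 2069.

September 19, 2069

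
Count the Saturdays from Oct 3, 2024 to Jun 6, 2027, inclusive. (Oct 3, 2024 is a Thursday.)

Oct 3, 2024 is a Thursday; the first Saturday on or after it is Oct 5, 2024 (2 days later).
From Oct 5, 2024 to Jun 6, 2027: 87 + 365 + 365 + 157 = 974 days (rest of 2024, 2025, 2026, to Jun 6, 2027 in 2027).
974 ÷ 7 = 139 full weeks with remainder 1, so 139 more Saturdays after the first → 140.

140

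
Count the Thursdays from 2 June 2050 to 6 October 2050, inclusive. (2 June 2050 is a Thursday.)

19

2 June 2050 is a Thursday; the first Thursday on or after it is 2 June 2050.
From 2 June 2050 to 6 October 2050: 28 + 31 + 31 + 30 + 6 = 126 days (rest of June, July, August, September, October).
126 ÷ 7 = 18 full weeks with remainder 0, so 18 more Thursdays after the first → 19.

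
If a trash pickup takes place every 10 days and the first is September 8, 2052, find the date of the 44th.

November 12, 2053

The 44th occurrence is 43 intervals after the first: 43 × 10 = 430 days after September 8, 2052.
September has 30 days — 22 days to the end of September leaves 408.
From end of September to end of 2052 is 92 days (316 left).
January has 31 days (285 left).
February has 28 days (257 left).
March has 31 days (226 left).
April has 30 days (196 left).
May has 31 days (165 left).
June has 30 days (135 left).
July has 31 days (104 left).
August has 31 days (73 left).
September has 30 days (43 left).
October has 31 days (12 left).
12 days into November → November 12, 2053.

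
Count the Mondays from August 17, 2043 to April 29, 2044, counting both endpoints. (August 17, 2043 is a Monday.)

37

August 17, 2043 is a Monday; the first Monday on or after it is August 17, 2043.
From August 17, 2043 to April 29, 2044: 14 + 30 + 31 + 30 + 31 + 31 + 29 + 31 + 29 = 256 days (rest of August, September, October, November, December, January, February, March, April).
256 ÷ 7 = 36 full weeks with remainder 4, so 36 more Mondays after the first → 37.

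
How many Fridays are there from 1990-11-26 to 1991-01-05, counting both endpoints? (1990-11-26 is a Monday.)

6

1990-11-26 is a Monday; the first Friday on or after it is 1990-11-30 (4 days later).
From 1990-11-30 to 1991-01-05: 0 + 31 + 5 = 36 days (rest of November, December, January).
36 ÷ 7 = 5 full weeks with remainder 1, so 5 more Fridays after the first → 6.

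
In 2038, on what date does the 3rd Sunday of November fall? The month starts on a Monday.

November 21, 2038

November 2038 begins on a Monday, so the first Sunday is November 7 (6 days later).
The 3rd Sunday is 2 weeks later: 7 + 14 = 21.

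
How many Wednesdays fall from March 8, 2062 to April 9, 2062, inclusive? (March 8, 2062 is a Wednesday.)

5

March 8, 2062 is a Wednesday; the first Wednesday on or after it is March 8, 2062.
From March 8, 2062 to April 9, 2062: 23 + 9 = 32 days (rest of March, April).
32 ÷ 7 = 4 full weeks with remainder 4, so 4 more Wednesdays after the first → 5.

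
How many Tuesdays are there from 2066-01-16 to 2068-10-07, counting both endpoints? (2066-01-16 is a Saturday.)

2066-01-16 is a Saturday; the first Tuesday on or after it is 2066-01-19 (3 days later).
From 2066-01-19 to 2068-10-07: 346 + 365 + 281 = 992 days (rest of 2066, 2067, to 2068-10-07 in 2068).
992 ÷ 7 = 141 full weeks with remainder 5, so 141 more Tuesdays after the first → 142.

142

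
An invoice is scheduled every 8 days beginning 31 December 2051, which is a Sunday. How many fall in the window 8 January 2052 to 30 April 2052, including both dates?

15

Occurrences land 8·i days after 31 December 2051 for i = 0, 1, 2, …
8 January 2052 is 8 days after the start; 8 ÷ 8 = 1 remainder 0. First occurrence in the window: #2 on 8 January 2052 (1×8 = 8 days in).
30 April 2052 is 121 days after the start; 121 ÷ 8 = 15 remainder 1. Last occurrence in the window: #16 on 29 April 2052.
Occurrences #2 through #16: 15 in total.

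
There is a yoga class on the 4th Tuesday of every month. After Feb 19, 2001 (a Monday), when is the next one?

Feb 27, 2001

Feb 2001 starts on a Thursday; its first Tuesday is the 6th, so the 4th Tuesday is the 27th — Feb 27, 2001.
Feb 27, 2001 is after Feb 19, 2001, so that is the next one.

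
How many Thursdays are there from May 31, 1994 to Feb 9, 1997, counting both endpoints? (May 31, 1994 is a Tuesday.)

141

May 31, 1994 is a Tuesday; the first Thursday on or after it is Jun 2, 1994 (2 days later).
From Jun 2, 1994 to Feb 9, 1997: 212 + 365 + 366 + 40 = 983 days (rest of 1994, 1995, 1996, to Feb 9, 1997 in 1997).
983 ÷ 7 = 140 full weeks with remainder 3, so 140 more Thursdays after the first → 141.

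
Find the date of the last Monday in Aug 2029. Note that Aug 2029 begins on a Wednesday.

Aug 2029 begins on a Wednesday, so the first Monday is Aug 6 (5 days later).
Aug 2029 has 31 days. Adding weeks: 6, 13, 20, 27 — the last one ≤ 31 is the 27th.

Aug 27, 2029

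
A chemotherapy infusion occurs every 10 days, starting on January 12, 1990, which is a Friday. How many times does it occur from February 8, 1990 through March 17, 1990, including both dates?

Occurrences land 10·i days after January 12, 1990 for i = 0, 1, 2, …
February 8, 1990 is 27 days after the start; 27 ÷ 10 = 2 remainder 7; since the remainder is 7, round up to i = 3. First occurrence in the window: #4 on February 11, 1990 (3×10 = 30 days in).
March 17, 1990 is 64 days after the start; 64 ÷ 10 = 6 remainder 4. Last occurrence in the window: #7 on March 13, 1990.
Occurrences #4 through #7: 4 in total.

4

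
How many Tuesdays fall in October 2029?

5

2029-10-01 is a Monday; the first Tuesday on or after it is 2029-10-02 (1 day later).
From 2029-10-02 to 2029-10-31 is 31 − 2 = 29 days.
29 ÷ 7 = 4 full weeks with remainder 1, so 4 more Tuesdays after the first → 5.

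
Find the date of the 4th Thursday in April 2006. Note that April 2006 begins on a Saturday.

April 2006 begins on a Saturday, so the first Thursday is April 6 (5 days later).
The 4th Thursday is 3 weeks later: 6 + 21 = 27.

2006-04-27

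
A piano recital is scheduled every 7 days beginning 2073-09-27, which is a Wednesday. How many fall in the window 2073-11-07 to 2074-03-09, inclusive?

Occurrences land 7·i days after 2073-09-27 for i = 0, 1, 2, …
2073-11-07 is 41 days after the start; 41 ÷ 7 = 5 remainder 6; since the remainder is 6, round up to i = 6. First occurrence in the window: #7 on 2073-11-08 (6×7 = 42 days in).
2074-03-09 is 163 days after the start; 163 ÷ 7 = 23 remainder 2. Last occurrence in the window: #24 on 2074-03-07.
Occurrences #7 through #24: 18 in total.

18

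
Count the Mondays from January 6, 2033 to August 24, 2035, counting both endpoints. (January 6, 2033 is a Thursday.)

January 6, 2033 is a Thursday; the first Monday on or after it is January 10, 2033 (4 days later).
From January 10, 2033 to August 24, 2035: 355 + 365 + 236 = 956 days (rest of 2033, 2034, to August 24, 2035 in 2035).
956 ÷ 7 = 136 full weeks with remainder 4, so 136 more Mondays after the first → 137.

137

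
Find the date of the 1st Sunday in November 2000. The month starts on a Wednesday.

November 5, 2000

November 2000 begins on a Wednesday, so the first Sunday is November 5 (4 days later).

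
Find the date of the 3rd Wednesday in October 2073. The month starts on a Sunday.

2073-10-18

October 2073 begins on a Sunday, so the first Wednesday is October 4 (3 days later).
The 3rd Wednesday is 2 weeks later: 4 + 14 = 18.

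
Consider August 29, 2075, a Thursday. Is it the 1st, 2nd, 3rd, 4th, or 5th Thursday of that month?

5th

Day 29 falls in week ⌈29/7⌉ of the month.
Days 1–7 hold the 1st Thursday, 8–14 the 2nd, 15–21 the 3rd, 22–28 the 4th, 29–31 the 5th.
29 is in the range for the 5th.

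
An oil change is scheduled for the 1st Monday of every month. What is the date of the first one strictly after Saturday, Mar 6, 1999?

Apr 5, 1999

Mar 1999 starts on a Monday, so its 1st Monday is Mar 1, 1999.
That is not after Mar 6, 1999, so look at Apr 1999.
Apr 1999 starts on a Thursday, so its 1st Monday is Apr 5, 1999 (4 days in).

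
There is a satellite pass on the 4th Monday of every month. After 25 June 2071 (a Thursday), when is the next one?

27 July 2071

June 2071 starts on a Monday; its first Monday is the 1st, so the 4th Monday is the 22nd — 22 June 2071.
That is not after 25 June 2071, so look at July 2071.
July 2071 starts on a Wednesday; its first Monday is the 6th, so the 4th Monday is the 27th — 27 July 2071.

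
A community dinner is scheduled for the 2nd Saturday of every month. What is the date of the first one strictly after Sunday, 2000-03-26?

2000-04-08

March 2000 starts on a Wednesday; its first Saturday is the 4th, so the 2nd Saturday is the 11th — 2000-03-11.
That is not after 2000-03-26, so look at April 2000.
April 2000 starts on a Saturday; its first Saturday is the 1st, so the 2nd Saturday is the 8th — 2000-04-08.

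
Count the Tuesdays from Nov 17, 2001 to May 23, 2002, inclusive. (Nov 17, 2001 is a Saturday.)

27

Nov 17, 2001 is a Saturday; the first Tuesday on or after it is Nov 20, 2001 (3 days later).
From Nov 20, 2001 to May 23, 2002: 10 + 31 + 31 + 28 + 31 + 30 + 23 = 184 days (rest of Nov, Dec, Jan, Feb, Mar, Apr, May).
184 ÷ 7 = 26 full weeks with remainder 2, so 26 more Tuesdays after the first → 27.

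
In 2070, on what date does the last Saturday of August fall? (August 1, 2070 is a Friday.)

30 August 2070

August 2070 begins on a Friday, so the first Saturday is August 2 (1 day later).
August 2070 has 31 days. Adding weeks: 2, 9, 16, 23, 30 — the last one ≤ 31 is the 30th.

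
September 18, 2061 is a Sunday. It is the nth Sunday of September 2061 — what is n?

Day 18 falls in week ⌈18/7⌉ of the month.
Days 1–7 hold the 1st Sunday, 8–14 the 2nd, 15–21 the 3rd, 22–28 the 4th, 29–31 the 5th.
18 is in the range for the 3rd.

3rd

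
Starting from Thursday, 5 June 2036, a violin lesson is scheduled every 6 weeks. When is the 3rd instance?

28 August 2036

The 3rd occurrence is 2 intervals after the first: 2 × 42 = 84 days after 5 June 2036.
June has 30 days — 25 days to the end of June leaves 59.
July has 31 days (28 left).
28 days into August → 28 August 2036.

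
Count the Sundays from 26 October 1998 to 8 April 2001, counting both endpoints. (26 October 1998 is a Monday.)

26 October 1998 is a Monday; the first Sunday on or after it is 1 November 1998 (6 days later).
From 1 November 1998 to 8 April 2001: 60 + 365 + 366 + 98 = 889 days (rest of 1998, 1999, 2000, to 8 April 2001 in 2001).
889 ÷ 7 = 127 full weeks with remainder 0, so 127 more Sundays after the first → 128.

128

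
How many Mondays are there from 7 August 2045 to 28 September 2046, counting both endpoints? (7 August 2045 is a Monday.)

60

7 August 2045 is a Monday; the first Monday on or after it is 7 August 2045.
From 7 August 2045 to 28 September 2046: 146 + 271 = 417 days (rest of 2045, to 28 September 2046 in 2046).
417 ÷ 7 = 59 full weeks with remainder 4, so 59 more Mondays after the first → 60.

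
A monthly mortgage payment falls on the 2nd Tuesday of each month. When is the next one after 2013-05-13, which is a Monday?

2013-05-14

May 2013 starts on a Wednesday; its first Tuesday is the 7th, so the 2nd Tuesday is the 14th — 2013-05-14.
2013-05-14 is after 2013-05-13, so that is the next one.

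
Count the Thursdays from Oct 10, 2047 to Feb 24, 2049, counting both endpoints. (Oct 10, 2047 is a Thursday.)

72

Oct 10, 2047 is a Thursday; the first Thursday on or after it is Oct 10, 2047.
From Oct 10, 2047 to Feb 24, 2049: 82 + 366 + 55 = 503 days (rest of 2047, 2048, to Feb 24, 2049 in 2049).
503 ÷ 7 = 71 full weeks with remainder 6, so 71 more Thursdays after the first → 72.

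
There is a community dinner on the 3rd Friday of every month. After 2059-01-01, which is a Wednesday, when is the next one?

January 2059 starts on a Wednesday; its first Friday is the 3rd, so the 3rd Friday is the 17th — 2059-01-17.
2059-01-17 is after 2059-01-01, so that is the next one.

2059-01-17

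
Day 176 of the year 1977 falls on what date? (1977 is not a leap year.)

January has 31 days (176 − 31 = 145 remain).
February has 28 days (145 − 28 = 117 remain).
March has 31 days (117 − 31 = 86 remain).
April has 30 days (86 − 30 = 56 remain).
May has 31 days (56 − 31 = 25 remain).
25 into June → June 25.

1977-06-25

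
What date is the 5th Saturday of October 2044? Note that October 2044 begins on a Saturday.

October 29, 2044

October 2044 begins on a Saturday, so the first Saturday is October 1.
The 5th Saturday is 4 weeks later: 1 + 28 = 29.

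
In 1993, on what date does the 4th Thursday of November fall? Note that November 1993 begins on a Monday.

November 1993 begins on a Monday, so the first Thursday is November 4 (3 days later).
The 4th Thursday is 3 weeks later: 4 + 21 = 25.

November 25, 1993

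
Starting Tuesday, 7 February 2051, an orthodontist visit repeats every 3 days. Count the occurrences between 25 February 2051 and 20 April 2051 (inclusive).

19

Occurrences land 3·i days after 7 February 2051 for i = 0, 1, 2, …
25 February 2051 is 18 days after the start; 18 ÷ 3 = 6 remainder 0. First occurrence in the window: #7 on 25 February 2051 (6×3 = 18 days in).
20 April 2051 is 72 days after the start; 72 ÷ 3 = 24 remainder 0. Last occurrence in the window: #25 on 20 April 2051.
Occurrences #7 through #25: 19 in total.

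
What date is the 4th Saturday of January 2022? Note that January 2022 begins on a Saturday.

January 22, 2022

January 2022 begins on a Saturday, so the first Saturday is January 1.
The 4th Saturday is 3 weeks later: 1 + 21 = 22.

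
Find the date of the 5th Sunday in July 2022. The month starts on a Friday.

2022-07-31

July 2022 begins on a Friday, so the first Sunday is July 3 (2 days later).
The 5th Sunday is 4 weeks later: 3 + 28 = 31.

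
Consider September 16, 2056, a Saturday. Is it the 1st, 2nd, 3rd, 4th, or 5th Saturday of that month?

Day 16 falls in week ⌈16/7⌉ of the month.
Days 1–7 hold the 1st Saturday, 8–14 the 2nd, 15–21 the 3rd, 22–28 the 4th, 29–31 the 5th.
16 is in the range for the 3rd.

3rd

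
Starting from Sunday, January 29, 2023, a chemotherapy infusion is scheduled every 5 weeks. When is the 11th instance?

January 14, 2024

The 11th occurrence is 10 intervals after the first: 10 × 35 = 350 days after January 29, 2023.
January has 31 days — 2 days to the end of January leaves 348.
February has 28 days (320 left).
March has 31 days (289 left).
April has 30 days (259 left).
May has 31 days (228 left).
June has 30 days (198 left).
July has 31 days (167 left).
August has 31 days (136 left).
September has 30 days (106 left).
October has 31 days (75 left).
November has 30 days (45 left).
December has 31 days (14 left).
14 days into January → January 14, 2024.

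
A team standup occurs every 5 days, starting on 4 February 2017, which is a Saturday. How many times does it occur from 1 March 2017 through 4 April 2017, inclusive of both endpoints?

7

Occurrences land 5·i days after 4 February 2017 for i = 0, 1, 2, …
1 March 2017 is 25 days after the start; 25 ÷ 5 = 5 remainder 0. First occurrence in the window: #6 on 1 March 2017 (5×5 = 25 days in).
4 April 2017 is 59 days after the start; 59 ÷ 5 = 11 remainder 4. Last occurrence in the window: #12 on 31 March 2017.
Occurrences #6 through #12: 7 in total.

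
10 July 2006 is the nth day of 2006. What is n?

Days in months before July: 31 + 28 + 31 + 30 + 31 + 30 = 181.
Plus 10 days into July → day 191.

191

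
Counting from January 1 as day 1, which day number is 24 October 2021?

297

Days in months before October: 31 + 28 + 31 + 30 + 31 + 30 + 31 + 31 + 30 = 273.
Plus 24 days into October → day 297.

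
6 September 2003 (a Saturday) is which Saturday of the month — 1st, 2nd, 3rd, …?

Day 6 falls in week ⌈6/7⌉ of the month.
Days 1–7 hold the 1st Saturday, 8–14 the 2nd, 15–21 the 3rd, 22–28 the 4th, 29–31 the 5th.
6 is in the range for the 1st.

1st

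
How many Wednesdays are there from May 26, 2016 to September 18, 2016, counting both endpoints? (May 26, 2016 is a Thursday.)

16

May 26, 2016 is a Thursday; the first Wednesday on or after it is June 1, 2016 (6 days later).
From June 1, 2016 to September 18, 2016: 29 + 31 + 31 + 18 = 109 days (rest of June, July, August, September).
109 ÷ 7 = 15 full weeks with remainder 4, so 15 more Wednesdays after the first → 16.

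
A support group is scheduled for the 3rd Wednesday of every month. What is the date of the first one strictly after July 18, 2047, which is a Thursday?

July 2047 starts on a Monday; its first Wednesday is the 3rd, so the 3rd Wednesday is the 17th — July 17, 2047.
That is not after July 18, 2047, so look at August 2047.
August 2047 starts on a Thursday; its first Wednesday is the 7th, so the 3rd Wednesday is the 21st — August 21, 2047.

August 21, 2047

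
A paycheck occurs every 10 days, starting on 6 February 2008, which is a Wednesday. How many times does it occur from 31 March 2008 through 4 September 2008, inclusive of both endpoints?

16

Occurrences land 10·i days after 6 February 2008 for i = 0, 1, 2, …
31 March 2008 is 54 days after the start; 54 ÷ 10 = 5 remainder 4; since the remainder is 4, round up to i = 6. First occurrence in the window: #7 on 6 April 2008 (6×10 = 60 days in).
4 September 2008 is 211 days after the start; 211 ÷ 10 = 21 remainder 1. Last occurrence in the window: #22 on 3 September 2008.
Occurrences #7 through #22: 16 in total.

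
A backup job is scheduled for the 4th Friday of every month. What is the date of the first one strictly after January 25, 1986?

January 1986 starts on a Wednesday; its first Friday is the 3rd, so the 4th Friday is the 24th — January 24, 1986.
That is not after January 25, 1986, so look at February 1986.
February 1986 starts on a Saturday; its first Friday is the 7th, so the 4th Friday is the 28th — February 28, 1986.

February 28, 1986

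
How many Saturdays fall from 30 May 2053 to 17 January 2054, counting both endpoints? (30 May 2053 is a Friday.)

30 May 2053 is a Friday; the first Saturday on or after it is 31 May 2053 (1 day later).
From 31 May 2053 to 17 January 2054: 0 + 30 + 31 + 31 + 30 + 31 + 30 + 31 + 17 = 231 days (rest of May, June, July, August, September, October, November, December, January).
231 ÷ 7 = 33 full weeks with remainder 0, so 33 more Saturdays after the first → 34.

34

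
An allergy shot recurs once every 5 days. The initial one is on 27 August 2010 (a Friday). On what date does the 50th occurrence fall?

29 April 2011

The 50th occurrence is 49 intervals after the first: 49 × 5 = 245 days after 27 August 2010.
August has 31 days — 4 days to the end of August leaves 241.
September has 30 days (211 left).
October has 31 days (180 left).
November has 30 days (150 left).
December has 31 days (119 left).
January has 31 days (88 left).
February has 28 days (60 left).
March has 31 days (29 left).
29 days into April → 29 April 2011.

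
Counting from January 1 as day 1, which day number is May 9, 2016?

130

Days in months before May: 31 + 29 + 31 + 30 = 121.
Plus 9 days into May → day 130.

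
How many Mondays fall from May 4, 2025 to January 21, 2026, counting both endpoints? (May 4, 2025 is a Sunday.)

38

May 4, 2025 is a Sunday; the first Monday on or after it is May 5, 2025 (1 day later).
From May 5, 2025 to January 21, 2026: 26 + 30 + 31 + 31 + 30 + 31 + 30 + 31 + 21 = 261 days (rest of May, June, July, August, September, October, November, December, January).
261 ÷ 7 = 37 full weeks with remainder 2, so 37 more Mondays after the first → 38.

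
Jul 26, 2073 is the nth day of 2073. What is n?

Days in months before Jul: 31 + 28 + 31 + 30 + 31 + 30 = 181.
Plus 26 days into Jul → day 207.

207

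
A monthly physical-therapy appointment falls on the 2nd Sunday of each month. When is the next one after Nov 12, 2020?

Nov 2020 starts on a Sunday; its first Sunday is the 1st, so the 2nd Sunday is the 8th — Nov 8, 2020.
That is not after Nov 12, 2020, so look at Dec 2020.
Dec 2020 starts on a Tuesday; its first Sunday is the 6th, so the 2nd Sunday is the 13th — Dec 13, 2020.

Dec 13, 2020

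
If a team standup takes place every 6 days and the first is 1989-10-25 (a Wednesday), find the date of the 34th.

1990-05-11

The 34th occurrence is 33 intervals after the first: 33 × 6 = 198 days after 1989-10-25.
October has 31 days — 6 days to the end of October leaves 192.
November has 30 days (162 left).
December has 31 days (131 left).
January has 31 days (100 left).
February has 28 days (72 left).
March has 31 days (41 left).
April has 30 days (11 left).
11 days into May → 1990-05-11.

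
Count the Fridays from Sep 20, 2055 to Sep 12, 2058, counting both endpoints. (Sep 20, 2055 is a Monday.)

Sep 20, 2055 is a Monday; the first Friday on or after it is Sep 24, 2055 (4 days later).
From Sep 24, 2055 to Sep 12, 2058: 98 + 366 + 365 + 255 = 1084 days (rest of 2055, 2056, 2057, to Sep 12, 2058 in 2058).
1084 ÷ 7 = 154 full weeks with remainder 6, so 154 more Fridays after the first → 155.

155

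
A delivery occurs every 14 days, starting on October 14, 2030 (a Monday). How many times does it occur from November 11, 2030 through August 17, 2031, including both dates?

Occurrences land 14·i days after October 14, 2030 for i = 0, 1, 2, …
November 11, 2030 is 28 days after the start; 28 ÷ 14 = 2 remainder 0. First occurrence in the window: #3 on November 11, 2030 (2×14 = 28 days in).
August 17, 2031 is 307 days after the start; 307 ÷ 14 = 21 remainder 13. Last occurrence in the window: #22 on August 4, 2031.
Occurrences #3 through #22: 20 in total.

20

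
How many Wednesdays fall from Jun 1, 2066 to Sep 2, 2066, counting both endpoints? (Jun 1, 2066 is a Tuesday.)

Jun 1, 2066 is a Tuesday; the first Wednesday on or after it is Jun 2, 2066 (1 day later).
From Jun 2, 2066 to Sep 2, 2066: 28 + 31 + 31 + 2 = 92 days (rest of Jun, Jul, Aug, Sep).
92 ÷ 7 = 13 full weeks with remainder 1, so 13 more Wednesdays after the first → 14.

14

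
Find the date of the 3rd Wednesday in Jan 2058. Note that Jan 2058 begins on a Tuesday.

Jan 2058 begins on a Tuesday, so the first Wednesday is Jan 2 (1 day later).
The 3rd Wednesday is 2 weeks later: 2 + 14 = 16.

Jan 16, 2058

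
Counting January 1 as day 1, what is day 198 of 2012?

Jan has 31 days (198 − 31 = 167 remain).
Feb has 29 days (167 − 29 = 138 remain).
Mar has 31 days (138 − 31 = 107 remain).
Apr has 30 days (107 − 30 = 77 remain).
May has 31 days (77 − 31 = 46 remain).
Jun has 30 days (46 − 30 = 16 remain).
16 into Jul → Jul 16.

Jul 16, 2012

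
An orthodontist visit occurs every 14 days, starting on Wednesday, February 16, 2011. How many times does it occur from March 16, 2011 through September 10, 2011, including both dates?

Occurrences land 14·i days after February 16, 2011 for i = 0, 1, 2, …
March 16, 2011 is 28 days after the start; 28 ÷ 14 = 2 remainder 0. First occurrence in the window: #3 on March 16, 2011 (2×14 = 28 days in).
September 10, 2011 is 206 days after the start; 206 ÷ 14 = 14 remainder 10. Last occurrence in the window: #15 on August 31, 2011.
Occurrences #3 through #15: 13 in total.

13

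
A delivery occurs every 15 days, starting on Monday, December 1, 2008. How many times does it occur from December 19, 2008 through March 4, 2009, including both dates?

Occurrences land 15·i days after December 1, 2008 for i = 0, 1, 2, …
December 19, 2008 is 18 days after the start; 18 ÷ 15 = 1 remainder 3; since the remainder is 3, round up to i = 2. First occurrence in the window: #3 on December 31, 2008 (2×15 = 30 days in).
March 4, 2009 is 93 days after the start; 93 ÷ 15 = 6 remainder 3. Last occurrence in the window: #7 on March 1, 2009.
Occurrences #3 through #7: 5 in total.

5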